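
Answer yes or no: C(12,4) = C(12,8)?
Yes

Reasoning: Symmetry C(n,k) = C(n,n-k): C(12,4) = 495 and C(12,8) = 495. Both sides agree, so the statement holds.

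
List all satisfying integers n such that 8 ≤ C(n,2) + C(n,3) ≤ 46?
4, 5, 6
C(3,2)+C(3,3)=4; C(4,2)+C(4,3)=10; C(5,2)+C(5,3)=20; C(6,2)+C(6,3)=35; C(7,2)+C(7,3)=56. So valid n = 4, 5, 6.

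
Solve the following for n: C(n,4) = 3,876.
C(n,4) = n(n−1)(n−2)(n−3)/4! is increasing in n, and n(n−1)(n−2)(n−3) = 4!·3,876 = 93,024 ≈ (n−1.5)^4 gives n ≈ 19.0. Check: C(17,4) = 2,380, C(18,4) = 3,060, C(19,4) = 3,876 ✓. So n = 19.

Answer: 19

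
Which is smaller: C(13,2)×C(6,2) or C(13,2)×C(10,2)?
C(13,2)×C(6,2)=1,170, C(13,2)×C(10,2)=3,510.

Answer: C(13,2)×C(6,2)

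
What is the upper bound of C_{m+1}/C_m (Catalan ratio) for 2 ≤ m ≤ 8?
C_{m+1}/C_m = 2(2m+1)/(m+2), which increases with m. Maximum at m = 8: 2·17/10 = 17/5.

Answer: 17/5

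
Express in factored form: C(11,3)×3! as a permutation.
P(11,3)
C(11,3)×3! = [11!/(3!(8)!)]×3! = 11!/(8)! = P(11,3) = 990.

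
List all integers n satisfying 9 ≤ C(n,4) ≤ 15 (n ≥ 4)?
6

Working:
C(5,4)=5; C(6,4)=15; C(7,4)=35. So valid n = 6.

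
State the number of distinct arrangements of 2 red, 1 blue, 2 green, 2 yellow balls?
630
Multinomial: 7!/(2! × 1! × 2! × 2!) = 630.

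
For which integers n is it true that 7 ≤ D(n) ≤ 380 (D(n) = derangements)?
4, 5, 6
Using D(n) = (n−1)[D(n−1) + D(n−2)] with D(1)=0, D(2)=1: D(3)=2; D(4)=9; D(5)=44; D(6)=265; D(7)=1,854. So valid n = 4, 5, 6.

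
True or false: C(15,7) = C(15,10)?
False

Reasoning: C(15,7) = 6,435 but C(15,10) = 3,003; symmetry gives C(15,7) = C(15,8), not C(15,10).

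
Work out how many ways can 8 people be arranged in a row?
40,320

Working:
Arrangements of 8 distinct objects: 8! = 40,320.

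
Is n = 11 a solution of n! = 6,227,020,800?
11! = 11·10! = 11·3,628,800 = 39,916,800, which does not equal 6,227,020,800.

Answer: No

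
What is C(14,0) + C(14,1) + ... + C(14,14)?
16,384

Sum of binomial coefficients = 2^14 = 16,384.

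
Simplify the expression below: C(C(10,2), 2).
990

Explanation: C(10,2) = 45, then C(45, 2) = 990.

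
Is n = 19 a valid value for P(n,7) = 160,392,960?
P(19,7) = 19·18·17·16·15·14·13 = 253,955,520, which does not equal 160,392,960.
Final answer: No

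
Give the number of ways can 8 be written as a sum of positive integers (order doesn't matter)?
22

Solution: Pentagonal recurrence p(n) = p(n−1) + p(n−2) − p(n−5) − p(n−7) + …: p(8) = p(7) + p(6) − p(3) − p(1) = 15 + 11 − 3 − 1 = 22.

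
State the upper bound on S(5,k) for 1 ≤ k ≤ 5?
25
Row S(5,k) for k = 1..5 (via S(n,k) = k·S(n−1,k) + S(n−1,k−1)): 1, 15, 25, 10, 1. The row is unimodal; maximum at k = 3: 25.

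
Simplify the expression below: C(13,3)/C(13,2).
11/3

Reasoning: C(n,k+1)/C(n,k) = (n−k)/(k+1). Here (13−2)/(2+1) = 11/3 = 11/3.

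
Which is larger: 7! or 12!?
12!
7!=5,040, 12!=479,001,600. 12! > 7!.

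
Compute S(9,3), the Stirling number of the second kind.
3,025

Reasoning: Using the Stirling recurrence: S(n,k) = k·S(n-1,k) + S(n-1,k-1)
S(9,3) = 3·S(8,3) + S(8,2)
         = 3·966 + 127
         = 2898 + 127
         = 3,025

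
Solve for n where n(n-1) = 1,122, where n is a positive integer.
34

Solution: n² − n − 1,122 = 0, so n = (1 ± √(1 + 4·1,122))/2 = (1 ± √4,489)/2 = (1 ± 67)/2, i.e. n = 34 or n = -33. Taking the positive root, n = 34 (check: 34×33 = 1,122).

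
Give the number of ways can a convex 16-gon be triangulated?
2,674,440

Reasoning: Using the Catalan number formula: C_n = C(2n, n) / (n+1)
C_14 = C(28, 14) / (14+1)
     = 40116600 / 15
     = 2,674,440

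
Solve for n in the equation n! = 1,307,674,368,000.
15

Reasoning: n! is strictly increasing. 13! = 6,227,020,800, 14! = 87,178,291,200, 15! = 1,307,674,368,000 ✓. So n = 15.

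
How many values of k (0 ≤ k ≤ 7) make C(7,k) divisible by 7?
6
Checking C(7,k) mod 7 for k = 0..7: divisible at k = 1, 2, 3, 4, 5, 6. That's 6 values.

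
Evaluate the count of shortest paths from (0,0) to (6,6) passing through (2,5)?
To (2,5): C(7,2)=21. From there: C(5,4)=5. Total: 105.

Answer: 105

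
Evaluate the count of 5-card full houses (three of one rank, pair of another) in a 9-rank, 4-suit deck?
1,728

Explanation: Triple rank: 9. Triple suits: C(4,3)=4. Pair rank: 8. Pair suits: C(4,2)=6. Total: 1,728.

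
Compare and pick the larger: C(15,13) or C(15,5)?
C(15,5)
C(15,13)=105, C(15,5)=3,003.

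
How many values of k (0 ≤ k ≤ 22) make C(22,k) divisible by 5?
8

Checking C(22,k) mod 5 for k = 0..22: divisible at k = 3, 4, 8, 9, 13, 14, 18, 19. That's 8 values.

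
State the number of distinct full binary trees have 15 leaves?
2,674,440

Solution: Using the Catalan number formula: C_n = C(2n, n) / (n+1)
C_14 = C(28, 14) / (14+1)
     = 40116600 / 15
     = 2,674,440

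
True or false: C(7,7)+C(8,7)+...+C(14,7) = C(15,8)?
Hockey stick identity gives Σ = C(15,8) = 6,435; RHS C(15,8) = 6,435.

Answer: True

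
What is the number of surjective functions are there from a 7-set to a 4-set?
8,400

Reasoning: Onto functions = 4! × S(7,4)
First compute S(7,4) via recurrence:
Using the Stirling recurrence: S(n,k) = k·S(n-1,k) + S(n-1,k-1)
S(7,4) = 4·S(6,4) + S(6,3)
         = 4·65 + 90
         = 260 + 90
         = 350
Then: 24 × 350 = 8,400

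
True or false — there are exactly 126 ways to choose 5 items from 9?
True

Solution: C(9,5) = 126.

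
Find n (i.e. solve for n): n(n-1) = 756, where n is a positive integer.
28

Reasoning: n² − n − 756 = 0, so n = (1 ± √(1 + 4·756))/2 = (1 ± √3,025)/2 = (1 ± 55)/2, i.e. n = 28 or n = -27. Taking the positive root, n = 28 (check: 28×27 = 756).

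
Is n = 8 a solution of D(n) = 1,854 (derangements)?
No

Working:
D(8) = (8-1)·[D(7) + D(6)] = 7·[1,854 + 265] = 14,833, which does not equal 1,854.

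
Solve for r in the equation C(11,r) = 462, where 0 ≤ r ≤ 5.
5
C(11,r) is increasing for 0 ≤ r ≤ 5. Stepping up (C(11,r+1) = C(11,r)·(11−r)/(r+1)): C(11,1) = 11, C(11,2) = 55, C(11,3) = 165, C(11,4) = 330, C(11,5) = 462 ✓. So r = 5.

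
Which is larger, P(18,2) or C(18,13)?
C(18,13)
P(18,2)=306, C(18,13)=8,568.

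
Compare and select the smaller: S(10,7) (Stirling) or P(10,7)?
S(10,7)
S(10,7) = 7·S(9,7) + S(9,6) = 7·462 + 2,646 = 5,880; P(10,7) = 604,800.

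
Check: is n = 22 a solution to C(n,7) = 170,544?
Yes
C(22,7) = 22·21·20·19·18·17·16/7! = 859,541,760/5,040 = 170,544, which equals 170,544.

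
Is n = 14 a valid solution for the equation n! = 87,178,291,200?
Yes

Working:
14! = 14·13! = 14·6,227,020,800 = 87,178,291,200, which equals 87,178,291,200.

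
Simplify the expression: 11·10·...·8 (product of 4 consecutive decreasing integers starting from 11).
7,920
This is P(11,4) = 11!/(7)! = 7,920.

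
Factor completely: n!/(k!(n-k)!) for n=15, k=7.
C(15,7) = 6,435
This is the binomial coefficient C(15,7) = 6,435.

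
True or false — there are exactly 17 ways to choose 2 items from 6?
False

Explanation: C(6,2) = 15 ≠ 17.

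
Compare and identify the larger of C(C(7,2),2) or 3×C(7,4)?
C(C(7,2),2)
C(C(7,2),2)=210, 3×C(7,4)=105.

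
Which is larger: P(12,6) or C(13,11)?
P(12,6)

Reasoning: P(12,6)=665,280, C(13,11)=78.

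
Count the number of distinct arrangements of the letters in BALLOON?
1,260
Word has 7 letters (B=1, A=1, L=2, O=2, N=1). Arrangements: 7!/Π(k!) = 1,260.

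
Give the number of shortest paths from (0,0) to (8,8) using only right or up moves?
Choose 8 rights from 16 moves: C(16,8) = 12,870.

Answer: 12,870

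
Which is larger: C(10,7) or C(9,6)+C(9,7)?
Equal

Solution: By Pascal's identity: C(10,7) = C(9,6)+C(9,7) = 120. Equal.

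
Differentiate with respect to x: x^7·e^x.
(7x^6 + x^7)e^x

Reasoning: Product rule: d/dx[x^7]·e^x + x^7·d/dx[e^x] = 7x^{6}e^x + x^7e^x.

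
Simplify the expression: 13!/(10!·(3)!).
286

Explanation: This is C(13,10) = 286.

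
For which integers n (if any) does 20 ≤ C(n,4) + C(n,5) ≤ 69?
6, 7
C(5,4)+C(5,5)=6; C(6,4)+C(6,5)=21; C(7,4)+C(7,5)=56; C(8,4)+C(8,5)=126. So valid n = 6, 7.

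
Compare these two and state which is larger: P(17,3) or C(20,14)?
C(20,14)

Solution: P(17,3)=4,080, C(20,14)=38,760.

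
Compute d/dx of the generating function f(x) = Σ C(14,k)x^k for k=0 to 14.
Σ k·C(14,k)x^(k-1) for k=1 to 14
Term-by-term differentiation gives Σ k·C(14,k)x^{k-1} for k=1 to 14.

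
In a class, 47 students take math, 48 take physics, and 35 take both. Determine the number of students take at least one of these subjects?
|A∪B| = |A|+|B|-|A∩B| = 47+48-35 = 60.
Final answer: 60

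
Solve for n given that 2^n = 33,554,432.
25

Explanation: 33,554,432 = 1,024 × 1,024 × 32 = 2^10 × 2^10 × 2^5 = 2^25, so n = 25.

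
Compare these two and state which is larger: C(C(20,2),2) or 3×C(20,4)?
C(C(20,2),2)

C(C(20,2),2)=17,955, 3×C(20,4)=14,535.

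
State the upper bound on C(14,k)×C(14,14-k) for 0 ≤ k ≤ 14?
11,778,624

Solution: C(14,k)·C(14,14-k) = C(14,k)², maximised at the centre k = 7: C(14,7)² = 11,778,624.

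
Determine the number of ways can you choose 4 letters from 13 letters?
715

Explanation: C(13,4) = 13! / (4! × (13-4)!)
         = 13! / (4! × 9!)
         = 715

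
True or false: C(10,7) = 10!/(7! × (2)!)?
The correct denominator is 7!×3!, giving C(10,7) = 120; the stated RHS is 10!/(7!×2!) = 360 ≠ 120, so the statement does not hold.

Answer: False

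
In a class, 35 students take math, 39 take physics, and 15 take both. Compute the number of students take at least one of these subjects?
59
|A∪B| = |A|+|B|-|A∩B| = 35+39-15 = 59.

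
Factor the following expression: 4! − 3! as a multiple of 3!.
3 × 3! = 18

4! − 3! = 4·3! − 3! = (4 − 1)·3! = 3 × 3! = 18.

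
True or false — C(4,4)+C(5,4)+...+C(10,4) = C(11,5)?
True

Explanation: Hockey stick identity gives Σ = C(11,5) = 462; RHS C(11,5) = 462.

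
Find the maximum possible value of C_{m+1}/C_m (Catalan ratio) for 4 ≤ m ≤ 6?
13/4

Reasoning: C_{m+1}/C_m = 2(2m+1)/(m+2), which increases with m. Maximum at m = 6: 2·13/8 = 13/4.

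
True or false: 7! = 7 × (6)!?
True

Reasoning: By definition n! = n × (n-1)!, so 7! = 7 × 6!.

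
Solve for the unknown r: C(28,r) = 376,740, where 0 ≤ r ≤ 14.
6

Reasoning: C(28,r) is increasing for 0 ≤ r ≤ 14. Stepping up (C(28,r+1) = C(28,r)·(28−r)/(r+1)): C(28,1) = 28, C(28,2) = 378, C(28,3) = 3,276, C(28,4) = 20,475, C(28,5) = 98,280, C(28,6) = 376,740 ✓. So r = 6.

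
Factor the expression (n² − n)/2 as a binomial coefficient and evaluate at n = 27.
(n² − n)/2 = n(n−1)/2 = C(n,2). At n = 27: C(27,2) = 351.

Answer: C(n,2); C(27,2) = 351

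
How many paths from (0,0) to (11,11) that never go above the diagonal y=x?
58,786

Reasoning: Counted by the Catalan number C_11: C_11 = C(22,11)/(11+1) = 705,432/12 = 58,786.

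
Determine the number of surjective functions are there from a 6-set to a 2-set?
Onto functions = 2! × S(6,2)
First compute S(6,2) via recurrence:
Using the Stirling recurrence: S(n,k) = k·S(n-1,k) + S(n-1,k-1)
S(6,2) = 2·S(5,2) + S(5,1)
         = 2·15 + 1
         = 30 + 1
         = 31
Then: 2 × 31 = 62

Answer: 62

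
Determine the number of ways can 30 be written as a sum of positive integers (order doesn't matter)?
Pentagonal recurrence p(n) = p(n−1) + p(n−2) − p(n−5) − p(n−7) + …: p(30) = p(29) + p(28) − p(25) − p(23) + p(18) + p(15) − p(8) − p(4) = 4,565 + 3,718 − 1,958 − 1,255 + 385 + 176 − 22 − 5 = 5,604.

Answer: 5,604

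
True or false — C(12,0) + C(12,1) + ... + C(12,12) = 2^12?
True

Working:
Binomial theorem with x = y = 1: Σ C(12,i) = (1+1)^12 = 2^12 = 4,096. The statement holds.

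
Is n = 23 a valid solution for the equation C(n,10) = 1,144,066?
Yes

Working:
C(23,10) = 23·22·21·20·19·18·17·16·15·14/10! = 4,151,586,700,800/3,628,800 = 1,144,066, which equals 1,144,066.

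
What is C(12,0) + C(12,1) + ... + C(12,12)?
4,096

Solution: Sum of binomial coefficients = 2^12 = 4,096.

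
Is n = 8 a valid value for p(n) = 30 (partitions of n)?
No

Pentagonal recurrence p(n) = p(n−1) + p(n−2) − p(n−5) − p(n−7) + …: p(8) = p(7) + p(6) − p(3) − p(1) = 15 + 11 − 3 − 1 = 22, which does not equal 30.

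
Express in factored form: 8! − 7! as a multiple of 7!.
7 × 7! = 35,280

Solution: 8! − 7! = 8·7! − 7! = (8 − 1)·7! = 7 × 7! = 35,280.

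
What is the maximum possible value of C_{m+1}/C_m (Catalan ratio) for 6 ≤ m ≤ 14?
29/8

Reasoning: C_{m+1}/C_m = 2(2m+1)/(m+2), which increases with m. Maximum at m = 14: 2·29/16 = 29/8.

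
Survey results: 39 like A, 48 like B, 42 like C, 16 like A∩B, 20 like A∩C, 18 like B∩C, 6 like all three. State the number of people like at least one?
81

Explanation: |A∪B∪C| = 39+48+42-16-20-18+6 = 81.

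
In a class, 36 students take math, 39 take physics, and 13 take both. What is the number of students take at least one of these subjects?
|A∪B| = |A|+|B|-|A∩B| = 36+39-13 = 62.

Answer: 62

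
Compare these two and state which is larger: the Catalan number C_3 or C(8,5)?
C(8,5)

Explanation: C_3 = C(6,3)/(3+1) = 20/4 = 5; C(8,5) = 56.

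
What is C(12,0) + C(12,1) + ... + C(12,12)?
Sum of binomial coefficients = 2^12 = 4,096.

Answer: 4,096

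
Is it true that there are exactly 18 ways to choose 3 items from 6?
False

Working:
C(6,3) = 20 ≠ 18.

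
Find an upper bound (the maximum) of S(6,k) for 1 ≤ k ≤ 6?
90

Working:
Row S(6,k) for k = 1..6 (via S(n,k) = k·S(n−1,k) + S(n−1,k−1)): 1, 31, 90, 65, 15, 1. The row is unimodal; maximum at k = 3: 90.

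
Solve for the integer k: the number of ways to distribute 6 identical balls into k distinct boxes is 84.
4

Working:
Stars and bars: the count is C(6+k−1, k−1), increasing in k. k=2: C(7,1) = 7, k=3: C(8,2) = 28, k=4: C(9,3) = 84 ✓. So k = 4.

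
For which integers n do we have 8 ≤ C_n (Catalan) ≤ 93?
C_3=5; C_4=14; C_5=42; C_6=132. So valid n = 4, 5.
Final answer: 4, 5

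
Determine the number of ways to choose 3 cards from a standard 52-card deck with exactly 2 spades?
3,042
13 spades and 39 non-spades: C(13,2) × C(39,1) = 78 × 39 = 3,042.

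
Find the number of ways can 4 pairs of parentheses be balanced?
14

Working:
Using the Catalan number formula: C_n = C(2n, n) / (n+1)
C_4 = C(8, 4) / (4+1)
     = 70 / 5
     = 14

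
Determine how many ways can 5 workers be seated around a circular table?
Circular arrangements: (5-1)! = 24.

Answer: 24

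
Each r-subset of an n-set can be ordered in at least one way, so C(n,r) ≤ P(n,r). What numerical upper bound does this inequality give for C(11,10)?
39,916,800

Working:
P(11,10) = 11·10·9·8·7·6·5·4·3·2 = 39,916,800, so C(11,10) ≤ 39,916,800. (The bound is loose by a factor of 10! = 3,628,800: C(11,10) = 39,916,800/3,628,800 = 11.)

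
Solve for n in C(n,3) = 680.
C(n,3) = n(n−1)(n−2)/3! is increasing in n, and n(n−1)(n−2) = 3!·680 = 4,080 ≈ (n−1)^3 gives n ≈ 17.0. Check: C(15,3) = 455, C(16,3) = 560, C(17,3) = 680 ✓. So n = 17.

Answer: 17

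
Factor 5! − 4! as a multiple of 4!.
4 × 4! = 96
5! − 4! = 5·4! − 4! = (5 − 1)·4! = 4 × 4! = 96.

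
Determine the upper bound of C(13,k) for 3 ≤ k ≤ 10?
1,716

C(13,k) is maximised at the centre of the row: C(13,6) = 1,716.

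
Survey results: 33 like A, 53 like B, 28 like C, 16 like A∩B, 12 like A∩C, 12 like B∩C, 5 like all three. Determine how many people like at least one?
79

Solution: |A∪B∪C| = 33+53+28-16-12-12+5 = 79.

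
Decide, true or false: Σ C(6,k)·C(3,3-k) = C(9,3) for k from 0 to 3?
Vandermonde's identity gives C(9,3) = 84; RHS C(9,3) = 84.
Final answer: True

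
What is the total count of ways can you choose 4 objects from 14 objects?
1,001
C(14,4) = 14! / (4! × (14-4)!)
         = 14! / (4! × 10!)
         = 1,001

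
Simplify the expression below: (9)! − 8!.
322,560
(9)! − 8! = (9)·8! − 8! = (9−1)·8! = 8·8! = 322,560.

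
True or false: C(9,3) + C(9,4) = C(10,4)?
True

Pascal's identity C(n,k) + C(n,k+1) = C(n+1,k+1): 84 + 126 = 210 = C(10,4).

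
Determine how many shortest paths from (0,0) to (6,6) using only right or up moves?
Choose 6 rights from 12 moves: C(12,6) = 924.
Final answer: 924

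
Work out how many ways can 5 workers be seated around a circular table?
24

Reasoning: Circular arrangements: (5-1)! = 24.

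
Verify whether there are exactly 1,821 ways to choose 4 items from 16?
False
C(16,4) = 1,820 ≠ 1821.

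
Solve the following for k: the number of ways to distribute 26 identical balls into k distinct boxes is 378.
3
Stars and bars: the count is C(26+k−1, k−1), increasing in k. k=2: C(27,1) = 27, k=3: C(28,2) = 378 ✓. So k = 3.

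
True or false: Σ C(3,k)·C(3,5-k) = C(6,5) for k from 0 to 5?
True

Working:
Vandermonde's identity gives C(6,5) = 6; RHS C(6,5) = 6.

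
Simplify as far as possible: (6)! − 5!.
600

Reasoning: (6)! − 5! = (6)·5! − 5! = (6−1)·5! = 5·5! = 600.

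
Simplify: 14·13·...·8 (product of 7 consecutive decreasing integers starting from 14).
17,297,280

This is P(14,7) = 14!/(7)! = 17,297,280.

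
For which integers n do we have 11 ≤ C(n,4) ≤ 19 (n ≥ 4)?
6

Working:
C(5,4)=5; C(6,4)=15; C(7,4)=35. So valid n = 6.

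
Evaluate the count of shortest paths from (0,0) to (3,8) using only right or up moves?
Choose 3 rights from 11 moves: C(11,3) = 165.

Answer: 165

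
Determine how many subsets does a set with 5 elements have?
32

Solution: Each element can be included or excluded: 2^5 = 32.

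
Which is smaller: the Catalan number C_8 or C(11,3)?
C_8 = C(16,8)/(8+1) = 12,870/9 = 1,430; C(11,3) = 165.

Answer: C(11,3)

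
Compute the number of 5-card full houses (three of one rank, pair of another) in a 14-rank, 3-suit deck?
546

Triple rank: 14. Triple suits: C(3,3)=1. Pair rank: 13. Pair suits: C(3,2)=3. Total: 546.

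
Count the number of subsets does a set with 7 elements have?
128

Reasoning: Each element can be included or excluded: 2^7 = 128.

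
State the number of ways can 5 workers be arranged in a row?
Arrangements of 5 distinct objects: 5! = 120.

Answer: 120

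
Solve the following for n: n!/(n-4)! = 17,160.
13

Solution: n!/(n-4)! = n×(n-1)×(n-2)×(n-3), a product of 4 consecutive integers ≈ (n−1.5)^4. 17,160^(1/4) + 1.5 ≈ 12.9; check n = 13: 13×12×11×10 = 17,160 ✓. So n = 13.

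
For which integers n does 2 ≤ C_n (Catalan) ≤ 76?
2, 3, 4, 5

Reasoning: C_1=1; C_2=2; C_3=5; C_4=14; C_5=42; C_6=132. So valid n = 2, 3, 4, 5.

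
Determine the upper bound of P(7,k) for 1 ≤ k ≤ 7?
5,040

P(7,k) increases in k, so maximum at k = 7: 7! = 5,040.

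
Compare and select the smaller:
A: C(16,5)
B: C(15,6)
A

Working:
A=C(16,5)=4,368, B=C(15,6)=5,005.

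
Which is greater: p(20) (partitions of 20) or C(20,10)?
C(20,10)

Pentagonal recurrence p(n) = p(n−1) + p(n−2) − p(n−5) − p(n−7) + …: p(20) = p(19) + p(18) − p(15) − p(13) + p(8) + p(5) = 490 + 385 − 176 − 101 + 22 + 7 = 627; C(20,10) = 184,756.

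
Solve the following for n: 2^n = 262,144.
18
262,144 = 1,024 × 256 = 2^10 × 2^8 = 2^18, so n = 18.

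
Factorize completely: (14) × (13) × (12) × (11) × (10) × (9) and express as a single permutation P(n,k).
Product of 6 consecutive descending integers starting at 14: P(14,6) = 14!/8! = 2,162,160.
Final answer: P(14,6) = 14!/(8)!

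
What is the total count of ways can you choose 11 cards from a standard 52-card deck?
60,403,728,840

C(52,11) = 60,403,728,840.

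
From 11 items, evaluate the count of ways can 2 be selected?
55
C(11,2) = 11! / (2! × (11-2)!)
         = 11! / (2! × 9!)
         = 55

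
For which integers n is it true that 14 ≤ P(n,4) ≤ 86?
P(3,4)=0; P(4,4)=24; P(5,4)=120. So valid n = 4.
Final answer: 4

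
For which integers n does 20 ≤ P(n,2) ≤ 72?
5, 6, 7, 8, 9

Working:
P(4,2)=12; P(5,2)=20; P(6,2)=30; P(7,2)=42; P(8,2)=56; P(9,2)=72; P(10,2)=90. So valid n = 5, 6, 7, 8, 9.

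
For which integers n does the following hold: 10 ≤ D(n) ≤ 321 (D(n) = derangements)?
5, 6

Using D(n) = (n−1)[D(n−1) + D(n−2)] with D(1)=0, D(2)=1: D(4)=9; D(5)=44; D(6)=265; D(7)=1,854. So valid n = 5, 6.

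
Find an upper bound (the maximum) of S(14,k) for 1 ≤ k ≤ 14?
Row S(14,k) for k = 1..14 (via S(n,k) = k·S(n−1,k) + S(n−1,k−1)): 1, 8,191, 788,970, 10,391,745, 40,075,035, 63,436,373, 49,329,280, 20,912,320, 5,135,130, 752,752, 66,066, 3,367, 91, 1. The row is unimodal; maximum at k = 6: 63,436,373.
Final answer: 63,436,373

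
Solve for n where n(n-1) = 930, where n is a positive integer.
n² − n − 930 = 0, so n = (1 ± √(1 + 4·930))/2 = (1 ± √3,721)/2 = (1 ± 61)/2, i.e. n = 31 or n = -30. Taking the positive root, n = 31 (check: 31×30 = 930).
Final answer: 31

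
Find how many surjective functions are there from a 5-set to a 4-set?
240

Working:
Onto functions = 4! × S(5,4)
First compute S(5,4) via recurrence:
Using the Stirling recurrence: S(n,k) = k·S(n-1,k) + S(n-1,k-1)
S(5,4) = 4·S(4,4) + S(4,3)
         = 4·1 + 6
         = 4 + 6
         = 10
Then: 24 × 10 = 240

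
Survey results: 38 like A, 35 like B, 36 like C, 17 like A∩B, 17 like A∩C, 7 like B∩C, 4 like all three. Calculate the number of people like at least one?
72

Reasoning: |A∪B∪C| = 38+35+36-17-17-7+4 = 72.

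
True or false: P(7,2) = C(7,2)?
False

Explanation: P(7,2) = 42 and C(7,2) = 21; P(n,r) = r! × C(n,r) so P > C whenever r ≥ 2.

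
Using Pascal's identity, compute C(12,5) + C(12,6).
1,716

Working:
C(12,5) + C(12,6) = C(13,6) = 1,716.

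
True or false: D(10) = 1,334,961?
True

Derangements of 10 elements: D(10) = (10-1)·[D(9) + D(8)] = 9·[133,496 + 14,833] = 1,334,961.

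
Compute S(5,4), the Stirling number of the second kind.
10
Using the Stirling recurrence: S(n,k) = k·S(n-1,k) + S(n-1,k-1)
S(5,4) = 4·S(4,4) + S(4,3)
         = 4·1 + 6
         = 4 + 6
         = 10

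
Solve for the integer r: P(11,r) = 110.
2
P(11,r) = 11·10·…·(11−r+1), a product of r factors. Multiplying down from 11: 11 = 11; 11·10 = 110 ✓ (2 factors). So r = 2.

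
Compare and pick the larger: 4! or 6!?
6!

Solution: 4!=24, 6!=720. 6! > 4!.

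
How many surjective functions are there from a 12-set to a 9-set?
Onto functions = 9! × S(12,9)
First compute S(12,9) via recurrence:
Using the Stirling recurrence: S(n,k) = k·S(n-1,k) + S(n-1,k-1)
S(12,9) = 9·S(11,9) + S(11,8)
         = 9·1155 + 11880
         = 10395 + 11880
         = 22,275
Then: 362880 × 22275 = 8,083,152,000

Answer: 8,083,152,000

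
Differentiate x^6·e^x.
(6x^5 + x^6)e^x

Solution: Product rule: d/dx[x^6]·e^x + x^6·d/dx[e^x] = 6x^{5}e^x + x^6e^x.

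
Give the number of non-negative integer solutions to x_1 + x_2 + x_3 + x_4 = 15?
816

Explanation: C(15+4-1, 4-1) = 816.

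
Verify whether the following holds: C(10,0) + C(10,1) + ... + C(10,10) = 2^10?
True
Binomial theorem with x = y = 1: Σ C(10,i) = (1+1)^10 = 2^10 = 1,024. The statement holds.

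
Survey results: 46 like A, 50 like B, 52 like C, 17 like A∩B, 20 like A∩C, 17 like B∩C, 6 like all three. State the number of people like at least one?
|A∪B∪C| = 46+50+52-17-20-17+6 = 100.

Answer: 100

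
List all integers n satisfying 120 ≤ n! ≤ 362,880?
5, 6, 7, 8, 9

Reasoning: n! is strictly increasing; 5! = 120 and 9! = 362,880, so valid n = 5, 6, 7, 8, 9.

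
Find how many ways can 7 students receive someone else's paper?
Using D(n) = (n-1)[D(n-1) + D(n-2)]:
D(7) = (7-1) × [D(6) + D(5)]
      = 6 × [265 + 44]
      = 6 × 309
      = 1,854

Answer: 1,854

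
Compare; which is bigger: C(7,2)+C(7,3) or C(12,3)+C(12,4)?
C(12,3)+C(12,4)

Working:
First=56, Second=715.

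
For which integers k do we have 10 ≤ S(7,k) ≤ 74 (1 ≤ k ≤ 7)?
2, 6

Working:
S(7,1)=1; S(7,2)=63; S(7,3)=301; S(7,4)=350; S(7,5)=140; S(7,6)=21; S(7,7)=1. So valid k = 2, 6.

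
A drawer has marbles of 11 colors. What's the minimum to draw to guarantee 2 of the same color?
12

Reasoning: Worst case: 1 of each = 11. One more: 12.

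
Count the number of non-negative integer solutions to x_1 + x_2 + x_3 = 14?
120
C(14+3-1, 3-1) = 120.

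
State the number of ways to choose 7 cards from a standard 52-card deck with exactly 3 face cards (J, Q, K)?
12 face cards and 40 non-face cards: C(12,3) × C(40,4) = 220 × 91,390 = 20,105,800.
Final answer: 20,105,800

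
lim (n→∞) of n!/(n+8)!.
n!/(n+8)! = 1/[(n+1)(n+2)···(n+8)] → 0 as n → ∞.

Answer: 0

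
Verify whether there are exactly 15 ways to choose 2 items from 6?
True

Solution: C(6,2) = 15.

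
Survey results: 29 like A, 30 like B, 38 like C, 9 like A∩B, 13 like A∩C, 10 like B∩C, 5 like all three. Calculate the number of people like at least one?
70

Reasoning: |A∪B∪C| = 29+30+38-9-13-10+5 = 70.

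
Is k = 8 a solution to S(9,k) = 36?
Yes

Reasoning: S(9,8) = 8·S(8,8) + S(8,7) = 8·1 + 28 = 36, which equals 36.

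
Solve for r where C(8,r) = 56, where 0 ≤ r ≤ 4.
3

C(8,r) is increasing for 0 ≤ r ≤ 4. Stepping up (C(8,r+1) = C(8,r)·(8−r)/(r+1)): C(8,1) = 8, C(8,2) = 28, C(8,3) = 56 ✓. So r = 3.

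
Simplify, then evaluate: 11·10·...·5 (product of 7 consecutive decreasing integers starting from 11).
1,663,200

Reasoning: This is P(11,7) = 11!/(4)! = 1,663,200.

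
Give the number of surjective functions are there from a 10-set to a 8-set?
30,240,000

Reasoning: Onto functions = 8! × S(10,8)
First compute S(10,8) via recurrence:
Using the Stirling recurrence: S(n,k) = k·S(n-1,k) + S(n-1,k-1)
S(10,8) = 8·S(9,8) + S(9,7)
         = 8·36 + 462
         = 288 + 462
         = 750
Then: 40320 × 750 = 30,240,000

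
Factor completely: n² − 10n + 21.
Seek roots whose sum is 10 and product is 21: (3, 7). So n² − 10n + 21 = (n − 3)(n − 7).

Answer: (n − 3)(n − 7)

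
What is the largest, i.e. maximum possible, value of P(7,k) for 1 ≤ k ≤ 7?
5,040
P(7,k) increases in k, so maximum at k = 7: 7! = 5,040.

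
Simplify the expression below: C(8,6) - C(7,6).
C(8,6) - C(7,6) = C(7,5) = 21.

Answer: 21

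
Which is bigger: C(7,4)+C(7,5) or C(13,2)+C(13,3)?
C(13,2)+C(13,3)

Reasoning: First=56, Second=364.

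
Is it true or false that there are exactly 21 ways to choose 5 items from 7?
True

Explanation: C(7,5) = 21.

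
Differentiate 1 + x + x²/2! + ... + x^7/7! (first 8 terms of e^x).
1 + x + x²/2! + ... + x^6/6!

Working:
Differentiating term by term gives the first 7 terms of e^x.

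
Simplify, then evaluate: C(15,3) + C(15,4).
1,820

Working:
By Pascal's identity: C(16,4) = 1,820.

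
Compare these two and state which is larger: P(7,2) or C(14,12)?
C(14,12)

Explanation: P(7,2)=42, C(14,12)=91.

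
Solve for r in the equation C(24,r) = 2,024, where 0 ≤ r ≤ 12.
3

Explanation: C(24,r) is increasing for 0 ≤ r ≤ 12. Stepping up (C(24,r+1) = C(24,r)·(24−r)/(r+1)): C(24,1) = 24, C(24,2) = 276, C(24,3) = 2,024 ✓. So r = 3.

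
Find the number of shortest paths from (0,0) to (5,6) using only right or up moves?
462

Working:
Choose 5 rights from 11 moves: C(11,5) = 462.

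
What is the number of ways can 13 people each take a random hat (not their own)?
2,290,792,932
Using D(n) = (n-1)[D(n-1) + D(n-2)]:
D(13) = (13-1) × [D(12) + D(11)]
      = 12 × [176214841 + 14684570]
      = 12 × 190899411
      = 2,290,792,932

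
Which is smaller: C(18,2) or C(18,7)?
C(18,2)

Solution: C(18,2)=153, C(18,7)=31,824.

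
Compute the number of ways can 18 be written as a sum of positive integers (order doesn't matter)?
385
Pentagonal recurrence p(n) = p(n−1) + p(n−2) − p(n−5) − p(n−7) + …: p(18) = p(17) + p(16) − p(13) − p(11) + p(6) + p(3) = 297 + 231 − 101 − 56 + 11 + 3 = 385.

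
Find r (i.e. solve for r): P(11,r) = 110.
2

P(11,r) = 11·10·…·(11−r+1), a product of r factors. Multiplying down from 11: 11 = 11; 11·10 = 110 ✓ (2 factors). So r = 2.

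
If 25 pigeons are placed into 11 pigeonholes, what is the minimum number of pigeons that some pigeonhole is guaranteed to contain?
3

Pigeonhole: ⌈25/11⌉ = 3.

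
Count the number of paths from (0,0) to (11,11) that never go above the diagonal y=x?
58,786

Counted by the Catalan number C_11: C_11 = C(22,11)/(11+1) = 705,432/12 = 58,786.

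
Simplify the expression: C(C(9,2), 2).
C(9,2) = 36, then C(36, 2) = 630.
Final answer: 630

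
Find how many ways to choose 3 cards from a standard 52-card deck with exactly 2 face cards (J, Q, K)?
2,640
12 face cards and 40 non-face cards: C(12,2) × C(40,1) = 66 × 40 = 2,640.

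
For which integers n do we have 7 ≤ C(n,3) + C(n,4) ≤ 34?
5

C(4,3)+C(4,4)=5; C(5,3)+C(5,4)=15; C(6,3)+C(6,4)=35. So valid n = 5.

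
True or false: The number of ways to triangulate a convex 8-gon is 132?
Triangulations of a convex 8-gon are counted by the Catalan number C_6: C_6 = C(12,6)/(6+1) = 924/7 = 132.

Answer: True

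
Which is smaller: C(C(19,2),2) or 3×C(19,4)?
3×C(19,4)

Explanation: C(C(19,2),2)=14,535, 3×C(19,4)=11,628.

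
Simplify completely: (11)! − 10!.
36,288,000

Solution: (11)! − 10! = (11)·10! − 10! = (11−1)·10! = 10·10! = 36,288,000.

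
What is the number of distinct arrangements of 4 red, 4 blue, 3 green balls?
11,550

Explanation: Multinomial: 11!/(4! × 4! × 3!) = 11,550.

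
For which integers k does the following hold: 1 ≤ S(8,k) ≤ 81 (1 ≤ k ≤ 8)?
S(8,1)=1; S(8,2)=127; S(8,3)=966; S(8,4)=1,701; S(8,5)=1,050; S(8,6)=266; S(8,7)=28; S(8,8)=1. So valid k = 1, 7, 8.

Answer: 1, 7, 8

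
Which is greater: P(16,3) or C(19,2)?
P(16,3)

Solution: P(16,3)=3,360, C(19,2)=171.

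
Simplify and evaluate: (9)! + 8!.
403,200

Working:
(9)! + 8! = (9)·8! + 8! = (9+1)·8! = 10·8! = 403,200.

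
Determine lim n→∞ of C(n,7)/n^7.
C(n,7) ≈ n^7/7! for large n. Limit = 1/7! = 1/5040.
Final answer: 1/5040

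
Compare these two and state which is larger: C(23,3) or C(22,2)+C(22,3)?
Equal

Explanation: By Pascal's identity: C(23,3) = C(22,2)+C(22,3) = 1,771. Equal.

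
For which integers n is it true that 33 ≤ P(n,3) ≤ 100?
P(4,3)=24; P(5,3)=60; P(6,3)=120. So valid n = 5.
Final answer: 5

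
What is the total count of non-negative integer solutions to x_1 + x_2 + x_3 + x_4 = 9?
220

Reasoning: C(9+4-1, 4-1) = 220.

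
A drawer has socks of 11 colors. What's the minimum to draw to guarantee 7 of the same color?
67

Worst case: 6 of each = 66. One more: 67.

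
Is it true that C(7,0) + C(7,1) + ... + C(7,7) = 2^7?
True

Explanation: Binomial theorem with x = y = 1: Σ C(7,i) = (1+1)^7 = 2^7 = 128. The statement holds.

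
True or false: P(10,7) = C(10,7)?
False

Solution: P(10,7) = 604,800 and C(10,7) = 120; P(n,r) = r! × C(n,r) so P > C whenever r ≥ 2.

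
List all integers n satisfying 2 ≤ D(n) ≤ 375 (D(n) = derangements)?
Using D(n) = (n−1)[D(n−1) + D(n−2)] with D(1)=0, D(2)=1: D(2)=1; D(3)=2; D(4)=9; D(5)=44; D(6)=265; D(7)=1,854. So valid n = 3, 4, 5, 6.

Answer: 3, 4, 5, 6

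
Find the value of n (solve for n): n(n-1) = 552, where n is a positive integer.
24
n² − n − 552 = 0, so n = (1 ± √(1 + 4·552))/2 = (1 ± √2,209)/2 = (1 ± 47)/2, i.e. n = 24 or n = -23. Taking the positive root, n = 24 (check: 24×23 = 552).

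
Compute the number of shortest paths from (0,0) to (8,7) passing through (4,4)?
2,450

Working:
To (4,4): C(8,4)=70. From there: C(7,4)=35. Total: 2,450.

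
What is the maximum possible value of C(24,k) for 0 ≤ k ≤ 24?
2,704,156

Reasoning: Maximum at k = 12: C(24,12) = 2,704,156.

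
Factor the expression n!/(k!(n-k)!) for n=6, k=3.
C(6,3) = 20

Reasoning: This is the binomial coefficient C(6,3) = 20.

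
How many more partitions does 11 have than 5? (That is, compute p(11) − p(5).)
49

Reasoning: Pentagonal recurrence p(n) = p(n−1) + p(n−2) − p(n−5) − p(n−7) + …: p(11) = p(10) + p(9) − p(6) − p(4) = 42 + 30 − 11 − 5 = 56.
p(5) = p(4) + p(3) − p(0) = 5 + 3 − 1 = 7.
Difference = 56 − 7 = 49.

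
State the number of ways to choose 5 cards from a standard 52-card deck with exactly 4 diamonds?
13 diamonds and 39 non-diamonds: C(13,4) × C(39,1) = 715 × 39 = 27,885.

Answer: 27,885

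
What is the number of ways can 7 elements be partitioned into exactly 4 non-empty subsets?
350

Explanation: This equals S(7,4), the Stirling number of the 2nd kind.
Using the Stirling recurrence: S(n,k) = k·S(n-1,k) + S(n-1,k-1)
S(7,4) = 4·S(6,4) + S(6,3)
         = 4·65 + 90
         = 260 + 90
         = 350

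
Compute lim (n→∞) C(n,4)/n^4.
1/24

Solution: C(n,4) ≈ n^4/4! for large n. Limit = 1/4! = 1/24.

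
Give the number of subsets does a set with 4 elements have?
Each element can be included or excluded: 2^4 = 16.
Final answer: 16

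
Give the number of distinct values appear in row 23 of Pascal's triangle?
12

Solution: Row 23 has entries C(23,0)..C(23,23); by symmetry C(23,k)=C(23,23-k), giving 12 distinct values.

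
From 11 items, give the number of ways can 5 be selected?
462

Solution: C(11,5) = 11! / (5! × (11-5)!)
         = 11! / (5! × 6!)
         = 462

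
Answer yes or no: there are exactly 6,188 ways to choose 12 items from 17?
Yes
C(17,12) = 6,188.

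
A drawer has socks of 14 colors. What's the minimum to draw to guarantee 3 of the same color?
29

Worst case: 2 of each = 28. One more: 29.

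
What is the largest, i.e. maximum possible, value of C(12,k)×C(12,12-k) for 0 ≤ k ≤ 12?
853,776

C(12,k)·C(12,12-k) = C(12,k)², maximised at the centre k = 6: C(12,6)² = 853,776.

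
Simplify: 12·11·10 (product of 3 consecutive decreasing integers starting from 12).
1,320

Working:
This is P(12,3) = 12!/(9)! = 1,320.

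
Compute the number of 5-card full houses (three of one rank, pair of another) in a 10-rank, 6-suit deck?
27,000
Triple rank: 10. Triple suits: C(6,3)=20. Pair rank: 9. Pair suits: C(6,2)=15. Total: 27,000.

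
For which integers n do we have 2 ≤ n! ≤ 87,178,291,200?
2, 3, 4, 5, 6, 7, 8, 9, 10, 11, 12, 13, 14

Solution: n! is strictly increasing; 2! = 2 and 14! = 87,178,291,200, so valid n = 2, 3, 4, 5, 6, 7, 8, 9, 10, 11, 12, 13, 14.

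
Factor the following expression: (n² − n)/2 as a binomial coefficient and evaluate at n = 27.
C(n,2); C(27,2) = 351
(n² − n)/2 = n(n−1)/2 = C(n,2). At n = 27: C(27,2) = 351.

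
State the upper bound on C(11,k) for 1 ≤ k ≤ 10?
462
C(11,k) is maximised at the centre of the row: C(11,5) = 462.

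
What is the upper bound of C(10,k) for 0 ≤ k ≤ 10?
Maximum at k = 5: C(10,5) = 252.
Final answer: 252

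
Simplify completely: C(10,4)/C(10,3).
C(n,k+1)/C(n,k) = (n−k)/(k+1). Here (10−3)/(3+1) = 7/4 = 7/4.

Answer: 7/4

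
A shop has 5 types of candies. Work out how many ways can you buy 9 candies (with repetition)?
Stars and bars: C(9+5-1, 9) = C(13, 9) = 715.
Final answer: 715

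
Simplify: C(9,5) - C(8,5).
C(9,5) - C(8,5) = C(8,4) = 70.

Answer: 70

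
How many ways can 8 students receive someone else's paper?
14,833
Using D(n) = (n-1)[D(n-1) + D(n-2)]:
D(8) = (8-1) × [D(7) + D(6)]
      = 7 × [1854 + 265]
      = 7 × 2119
      = 14,833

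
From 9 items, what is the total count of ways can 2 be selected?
36
C(9,2) = 9! / (2! × (9-2)!)
         = 9! / (2! × 7!)
         = 36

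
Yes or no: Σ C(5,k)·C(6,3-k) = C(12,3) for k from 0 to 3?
No
Vandermonde's identity gives C(11,3) = 165; RHS C(12,3) = 220.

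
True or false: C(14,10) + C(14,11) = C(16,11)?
False

Working:
Pascal's identity gives C(15,11) = 1,365, whereas C(16,11) = 4,368.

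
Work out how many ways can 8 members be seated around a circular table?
5,040
Circular arrangements: (8-1)! = 5,040.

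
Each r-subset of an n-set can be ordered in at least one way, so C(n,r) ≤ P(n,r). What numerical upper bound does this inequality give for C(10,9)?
3,628,800

P(10,9) = 10·9·8·7·6·5·4·3·2 = 3,628,800, so C(10,9) ≤ 3,628,800. (The bound is loose by a factor of 9! = 362,880: C(10,9) = 3,628,800/362,880 = 10.)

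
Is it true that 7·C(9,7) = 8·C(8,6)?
Absorption identity k·C(n,k) = n·C(n-1,k-1). LHS = 7·36 = 252; RHS = 8·28 = 224.
Final answer: False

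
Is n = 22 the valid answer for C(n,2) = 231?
Yes

Solution: C(22,2) = 22·21/2! = 462/2 = 231, which equals 231.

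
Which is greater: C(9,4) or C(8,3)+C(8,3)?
C(9,4)

Solution: C(9,4)=126; C(8,3)+C(8,3)=56+56=112.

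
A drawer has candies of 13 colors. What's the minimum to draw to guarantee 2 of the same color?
14

Worst case: 1 of each = 13. One more: 14.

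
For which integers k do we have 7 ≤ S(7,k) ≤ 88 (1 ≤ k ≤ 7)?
S(7,1)=1; S(7,2)=63; S(7,3)=301; S(7,4)=350; S(7,5)=140; S(7,6)=21; S(7,7)=1. So valid k = 2, 6.

Answer: 2, 6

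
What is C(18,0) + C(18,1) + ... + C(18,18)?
262,144

Sum of binomial coefficients = 2^18 = 262,144.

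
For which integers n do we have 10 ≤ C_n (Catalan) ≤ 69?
4, 5
C_3=5; C_4=14; C_5=42; C_6=132. So valid n = 4, 5.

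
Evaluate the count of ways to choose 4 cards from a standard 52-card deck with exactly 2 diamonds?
13 diamonds and 39 non-diamonds: C(13,2) × C(39,2) = 78 × 741 = 57,798.
Final answer: 57,798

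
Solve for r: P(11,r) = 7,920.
4

Explanation: P(11,r) = 11·10·…·(11−r+1), a product of r factors. Multiplying down from 11: 11 = 11; 11·10 = 110; 11·10·9 = 990; 11·10·9·8 = 7,920 ✓ (4 factors). So r = 4.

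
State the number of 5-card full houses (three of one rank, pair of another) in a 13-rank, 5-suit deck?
15,600

Working:
Triple rank: 13. Triple suits: C(5,3)=10. Pair rank: 12. Pair suits: C(5,2)=10. Total: 15,600.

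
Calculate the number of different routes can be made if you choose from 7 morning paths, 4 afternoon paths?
28

Solution: By the multiplication principle: 7 × 4 = 28.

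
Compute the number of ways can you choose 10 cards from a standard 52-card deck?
15,820,024,220

Solution: C(52,10) = 15,820,024,220.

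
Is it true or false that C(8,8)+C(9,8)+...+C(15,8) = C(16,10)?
False
Hockey stick identity gives Σ = C(16,9) = 11,440; RHS C(16,10) = 8,008.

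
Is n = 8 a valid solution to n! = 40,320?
8! = 8·7! = 8·5,040 = 40,320, which equals 40,320.

Answer: Yes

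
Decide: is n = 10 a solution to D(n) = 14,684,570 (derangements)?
No
D(10) = (10-1)·[D(9) + D(8)] = 9·[133,496 + 14,833] = 1,334,961, which does not equal 14,684,570.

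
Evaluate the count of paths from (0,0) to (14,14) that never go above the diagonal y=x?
Counted by the Catalan number C_14: C_14 = C(28,14)/(14+1) = 40,116,600/15 = 2,674,440.
Final answer: 2,674,440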